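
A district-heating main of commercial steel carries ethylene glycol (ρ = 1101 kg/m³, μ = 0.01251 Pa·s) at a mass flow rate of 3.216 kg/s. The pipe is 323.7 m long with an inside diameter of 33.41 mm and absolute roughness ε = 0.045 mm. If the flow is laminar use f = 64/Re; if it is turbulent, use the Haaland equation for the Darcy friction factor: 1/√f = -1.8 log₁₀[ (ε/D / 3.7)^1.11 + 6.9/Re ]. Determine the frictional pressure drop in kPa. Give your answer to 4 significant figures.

ΔP ≈ 1943 kPa

A = πD²/4 = π(0.03341)²/4 = 0.0008767 m²; mean velocity V = ṁ/(ρA) = 3.216/(1101 · 0.0008767) = 3.332 m/s.
Reynolds number Re = ρVD/μ = 1101 · 3.332 · 0.03341 / 0.0125 = 9797.
Re > 4000 → turbulent. Relative roughness ε/D = 4.5e-05/0.03341 = 0.00135. Haaland: 1/√f = -1.8 log₁₀[(0.00135/3.7)^1.11 + 6.9/9797] = -1.8 log₁₀[0.000152 + 0.000704] = 5.521, so f = 0.03281.
Darcy-Weisbach: ΔP = f(L/D)(ρV²/2) = 0.03281·(323.7/0.03341)·(1101·3.332²/2) = 0.03281·9689·6111 = 1.943e+06 Pa.
ΔP = 1.943e+06 Pa = 1943 kPa.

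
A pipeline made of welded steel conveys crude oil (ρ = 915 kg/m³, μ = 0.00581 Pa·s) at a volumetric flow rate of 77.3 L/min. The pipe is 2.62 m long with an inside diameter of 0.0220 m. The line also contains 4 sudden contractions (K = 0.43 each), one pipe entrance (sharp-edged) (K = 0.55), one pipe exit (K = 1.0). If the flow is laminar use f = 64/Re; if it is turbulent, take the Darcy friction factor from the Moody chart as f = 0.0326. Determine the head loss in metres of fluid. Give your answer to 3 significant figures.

Q = 77.3 L/min = 77.3/60000 = 0.001288 m³/s.
Cross-sectional area A = πD²/4 = π(0.022)²/4 = 0.0003801 m²; mean velocity V = Q/A = 0.001288/0.0003801 = 3.389 m/s.
Reynolds number Re = ρVD/μ = 915 · 3.389 · 0.022 / 0.00581 = 1.174e+04.
Re > 4000 → turbulent; use the Moody-chart value f = 0.0326.
Total minor-loss coefficient ΣK = 4·0.43 + 1·0.55 + 1·1 = 3.27.
ΔP = [f·L/D + ΣK]·(ρV²/2) = [0.0326·2.62/0.022 + 3.27]·(915·3.389²/2) = [3.882 + 3.27]·5255 = 3.759e+04 Pa.
Head loss h_f = ΔP/(ρg) = 3.759e+04/(915·9.81) = 4.19 m.

h_f ≈ 4.19 m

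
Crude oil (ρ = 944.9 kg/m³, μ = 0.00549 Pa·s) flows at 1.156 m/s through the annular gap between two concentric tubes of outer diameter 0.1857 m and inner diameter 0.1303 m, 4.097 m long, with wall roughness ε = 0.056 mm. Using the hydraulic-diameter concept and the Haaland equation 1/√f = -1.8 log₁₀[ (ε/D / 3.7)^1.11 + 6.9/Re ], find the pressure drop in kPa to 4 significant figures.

ΔP ≈ 1.468 kPa

Hydraulic diameter D_h = 4A/P = D_o - D_i = 0.1857 - 0.1303 = 0.0554 m.
Re = ρVD_h/μ = 944.9·1.156·0.0554/0.00549 = 1.102e+04.
ε/D_h = 5.6e-05/0.0554 = 0.00101; Haaland gives 1/√f = -1.8 log₁₀[0.000111+0.000626] = 5.639, so f = 0.03145.
ΔP = f(L/D_h)(ρV²/2) = 0.03145·4.097/0.0554·631.4 = 1468 Pa.
ΔP = 1.468 kPa.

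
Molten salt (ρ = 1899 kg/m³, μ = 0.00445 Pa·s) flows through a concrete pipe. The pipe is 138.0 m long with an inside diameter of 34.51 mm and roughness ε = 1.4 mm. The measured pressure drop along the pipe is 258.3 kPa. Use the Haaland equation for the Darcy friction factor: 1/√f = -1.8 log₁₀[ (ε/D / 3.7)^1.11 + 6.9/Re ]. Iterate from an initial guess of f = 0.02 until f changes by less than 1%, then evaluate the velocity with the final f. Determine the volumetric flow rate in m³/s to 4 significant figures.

Q ≈ 9.426×10^-4 m³/s

Rearranging Darcy-Weisbach: V = √(2·ΔP·D/(f·L·ρ)). With ε/D = 0.0014/0.03451 = 0.0406, iterate starting from f = 0.02:
  f = 0.02 → V = √(2·2.583e+05·0.03451/(0.02·138·1899)) = 1.844 m/s; Re = ρVD/μ = 2.716e+04; f → 0.06619
  f = 0.06619 → V = 1.014 m/s; Re = 1.493e+04; f → 0.06698
  f = 0.06698 → V = 1.008 m/s; Re = 1.484e+04; f → 0.067
Converged (Δf/f < 1%). With the final f = 0.067: V = √(2·2.583e+05·0.03451/(0.067·138·1899)) = 1.008 m/s.
Q = V·A = 1.008·(π/4·0.03451²) = 0.0009426 m³/s = 9.426×10^-4 m³/s.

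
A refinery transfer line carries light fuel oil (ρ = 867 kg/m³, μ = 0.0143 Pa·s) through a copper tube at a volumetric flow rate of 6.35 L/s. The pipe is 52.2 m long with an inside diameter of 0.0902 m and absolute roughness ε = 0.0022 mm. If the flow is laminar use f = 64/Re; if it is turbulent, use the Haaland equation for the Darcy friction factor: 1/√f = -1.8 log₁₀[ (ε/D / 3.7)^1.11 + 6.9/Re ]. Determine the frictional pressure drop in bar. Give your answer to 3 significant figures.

ΔP ≈ 0.0912 bar

Q = 6.35 L/s = 6.35/1000 = 0.00635 m³/s.
Cross-sectional area A = πD²/4 = π(0.0902)²/4 = 0.00639 m²; mean velocity V = Q/A = 0.00635/0.00639 = 0.9937 m/s.
Reynolds number Re = ρVD/μ = 867 · 0.9937 · 0.0902 / 0.0143 = 5435.
Re > 4000 → turbulent. Relative roughness ε/D = 2.2e-06/0.0902 = 2.44e-05. Haaland: 1/√f = -1.8 log₁₀[(2.44e-05/3.7)^1.11 + 6.9/5435] = -1.8 log₁₀[1.77e-06 + 0.00127] = 5.212, so f = 0.03681.
Darcy-Weisbach: ΔP = f(L/D)(ρV²/2) = 0.03681·(52.2/0.0902)·(867·0.9937²/2) = 0.03681·578.7·428.1 = 9119 Pa.
ΔP = 9119 Pa = 0.0912 bar.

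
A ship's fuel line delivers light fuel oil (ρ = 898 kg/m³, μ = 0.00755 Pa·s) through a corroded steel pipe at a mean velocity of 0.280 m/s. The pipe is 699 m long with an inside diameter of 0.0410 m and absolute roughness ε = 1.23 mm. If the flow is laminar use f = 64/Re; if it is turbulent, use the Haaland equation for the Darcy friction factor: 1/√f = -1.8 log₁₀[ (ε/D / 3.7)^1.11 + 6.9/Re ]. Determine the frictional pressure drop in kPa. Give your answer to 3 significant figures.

ΔP ≈ 28.1 kPa

Reynolds number Re = ρVD/μ = 898 · 0.28 · 0.041 / 0.00755 = 1365.
Re < 2300 → laminar flow, so f = 64/Re = 64/1365 = 0.04687 (the turbulent correlation is not needed).
Darcy-Weisbach: ΔP = f(L/D)(ρV²/2) = 0.04687·(699/0.041)·(898·0.28²/2) = 0.04687·1.705e+04·35.2 = 2.813e+04 Pa.
ΔP = 2.813e+04 Pa = 28.1 kPa.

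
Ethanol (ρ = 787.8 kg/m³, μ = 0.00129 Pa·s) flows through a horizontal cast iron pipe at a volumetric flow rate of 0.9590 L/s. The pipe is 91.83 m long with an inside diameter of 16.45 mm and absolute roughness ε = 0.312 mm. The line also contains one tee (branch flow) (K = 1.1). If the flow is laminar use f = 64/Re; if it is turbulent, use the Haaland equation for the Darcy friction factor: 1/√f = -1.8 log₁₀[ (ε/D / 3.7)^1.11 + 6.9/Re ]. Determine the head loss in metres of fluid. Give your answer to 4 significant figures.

h_f ≈ 282.8 m

Q = 0.9590 L/s = 0.9590/1000 = 0.000959 m³/s.
Cross-sectional area A = πD²/4 = π(0.01645)²/4 = 0.0002125 m²; mean velocity V = Q/A = 0.000959/0.0002125 = 4.512 m/s.
Reynolds number Re = ρVD/μ = 787.8 · 4.512 · 0.01645 / 0.00129 = 4.533e+04.
Re > 4000 → turbulent. Relative roughness ε/D = 0.000312/0.01645 = 0.019. Haaland: 1/√f = -1.8 log₁₀[(0.019/3.7)^1.11 + 6.9/4.533e+04] = -1.8 log₁₀[0.00287 + 0.000152] = 4.535, so f = 0.04861.
Total minor-loss coefficient ΣK = 1·1.1 = 1.1.
ΔP = [f·L/D + ΣK]·(ρV²/2) = [0.04861·91.83/0.01645 + 1.1]·(787.8·4.512²/2) = [271.4 + 1.1]·8020 = 2.185e+06 Pa.
Head loss h_f = ΔP/(ρg) = 2.185e+06/(787.8·9.81) = 282.8 m.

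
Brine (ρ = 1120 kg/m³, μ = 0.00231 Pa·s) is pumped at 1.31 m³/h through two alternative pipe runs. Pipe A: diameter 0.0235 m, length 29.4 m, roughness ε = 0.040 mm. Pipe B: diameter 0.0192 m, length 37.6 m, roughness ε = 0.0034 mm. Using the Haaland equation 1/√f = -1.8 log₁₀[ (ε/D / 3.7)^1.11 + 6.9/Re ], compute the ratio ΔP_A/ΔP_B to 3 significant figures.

ΔP_A/ΔP_B ≈ 0.320

Pipe A: V = Q/A = 0.0003639/0.0004337 = 0.839 m/s; Re = 9559; ε/D = 0.0017; Haaland → f = 0.03347; ΔP_A = f(L/D)(ρV²/2) = 1.651e+04 Pa.
Pipe B: V = Q/A = 0.0003639/0.0002895 = 1.257 m/s; Re = 1.17e+04; ε/D = 0.000177; Haaland → f = 0.02981; ΔP_B = f(L/D)(ρV²/2) = 5.164e+04 Pa.
ΔP_A/ΔP_B = 1.651e+04/5.164e+04 = 0.320.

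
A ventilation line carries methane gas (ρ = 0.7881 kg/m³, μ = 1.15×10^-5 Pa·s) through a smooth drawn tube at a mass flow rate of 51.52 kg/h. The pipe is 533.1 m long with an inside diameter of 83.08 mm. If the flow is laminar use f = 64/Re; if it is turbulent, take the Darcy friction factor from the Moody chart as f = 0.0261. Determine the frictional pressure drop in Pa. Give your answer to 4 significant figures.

ΔP ≈ 740.5 Pa

ṁ = 51.52 kg/h = 51.52/3600 = 0.01431 kg/s.
A = πD²/4 = π(0.08308)²/4 = 0.005421 m²; mean velocity V = ṁ/(ρA) = 0.01431/(0.7881 · 0.005421) = 3.35 m/s.
Reynolds number Re = ρVD/μ = 0.7881 · 3.35 · 0.08308 / 1.15e-05 = 1.907e+04.
Re > 4000 → turbulent; use the Moody-chart value f = 0.0261.
Darcy-Weisbach: ΔP = f(L/D)(ρV²/2) = 0.0261·(533.1/0.08308)·(0.7881·3.35²/2) = 0.0261·6417·4.422 = 740.5 Pa.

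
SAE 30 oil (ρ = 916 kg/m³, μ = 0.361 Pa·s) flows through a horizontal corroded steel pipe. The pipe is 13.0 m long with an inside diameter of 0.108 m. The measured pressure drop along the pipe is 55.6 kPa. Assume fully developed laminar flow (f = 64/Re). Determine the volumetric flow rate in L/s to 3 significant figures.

For laminar flow, f = 64/Re with Re = ρVD/μ, so Darcy-Weisbach reduces to ΔP = 32μLV/D². Solving for V: V = ΔP·D²/(32μL) = 5.56e+04·(0.108)²/(32·0.361·13) = 4.318 m/s.
Check: Re = ρVD/μ = 916·4.318·0.108/0.361 = 1183 < 2300, so the laminar assumption holds.
Q = V·A = 4.318·(π/4·0.108²) = 0.03956 m³/s = 39.6 L/s.

Q ≈ 39.6 L/s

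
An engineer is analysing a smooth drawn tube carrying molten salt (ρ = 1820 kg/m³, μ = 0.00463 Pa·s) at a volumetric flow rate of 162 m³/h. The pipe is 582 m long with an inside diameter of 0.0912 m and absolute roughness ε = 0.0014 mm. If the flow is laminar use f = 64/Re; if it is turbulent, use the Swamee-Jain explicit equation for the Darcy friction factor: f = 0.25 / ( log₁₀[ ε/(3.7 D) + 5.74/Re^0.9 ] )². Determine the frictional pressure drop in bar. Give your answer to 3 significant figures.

ΔP ≈ 41.5 bar

Q = 162 m³/h = 162/3600 = 0.045 m³/s.
Cross-sectional area A = πD²/4 = π(0.0912)²/4 = 0.006533 m²; mean velocity V = Q/A = 0.045/0.006533 = 6.889 m/s.
Reynolds number Re = ρVD/μ = 1820 · 6.889 · 0.0912 / 0.00463 = 2.47e+05.
Re > 4000 → turbulent. Relative roughness ε/D = 1.4e-06/0.0912 = 1.54e-05. Swamee-Jain: f = 0.25/(log₁₀[1.54e-05/3.7 + 5.74/2.47e+05^0.9])² = 0.25/(log₁₀[4.15e-06 + 8.05e-05])² = 0.25/(-4.073)² = 0.01507.
Darcy-Weisbach: ΔP = f(L/D)(ρV²/2) = 0.01507·(582/0.0912)·(1820·6.889²/2) = 0.01507·6382·4.318e+04 = 4.154e+06 Pa.
ΔP = 4.154e+06 Pa = 41.5 bar.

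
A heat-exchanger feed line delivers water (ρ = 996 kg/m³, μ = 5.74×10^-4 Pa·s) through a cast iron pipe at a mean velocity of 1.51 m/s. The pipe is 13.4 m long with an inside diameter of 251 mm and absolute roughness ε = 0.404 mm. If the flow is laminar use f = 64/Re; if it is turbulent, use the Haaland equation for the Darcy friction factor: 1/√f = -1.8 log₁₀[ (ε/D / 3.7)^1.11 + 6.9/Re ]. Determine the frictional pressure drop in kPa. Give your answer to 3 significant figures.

ΔP ≈ 1.36 kPa

Reynolds number Re = ρVD/μ = 996 · 1.51 · 0.251 / 0.000574 = 6.577e+05.
Re > 4000 → turbulent. Relative roughness ε/D = 0.000404/0.251 = 0.00161. Haaland: 1/√f = -1.8 log₁₀[(0.00161/3.7)^1.11 + 6.9/6.577e+05] = -1.8 log₁₀[0.000186 + 1.05e-05] = 6.673, so f = 0.02246.
Darcy-Weisbach: ΔP = f(L/D)(ρV²/2) = 0.02246·(13.4/0.251)·(996·1.51²/2) = 0.02246·53.39·1135 = 1361 Pa.
ΔP = 1361 Pa = 1.36 kPa.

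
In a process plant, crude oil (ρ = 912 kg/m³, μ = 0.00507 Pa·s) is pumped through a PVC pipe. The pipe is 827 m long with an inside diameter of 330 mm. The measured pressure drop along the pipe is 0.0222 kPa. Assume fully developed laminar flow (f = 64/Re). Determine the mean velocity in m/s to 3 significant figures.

V ≈ 0.0180 m/s

For laminar flow, f = 64/Re with Re = ρVD/μ, so Darcy-Weisbach reduces to ΔP = 32μLV/D². Solving for V: V = ΔP·D²/(32μL) = 22.2·(0.33)²/(32·0.00507·827) = 0.01802 m/s.
Check: Re = ρVD/μ = 912·0.01802·0.33/0.00507 = 1070 < 2300, so the laminar assumption holds.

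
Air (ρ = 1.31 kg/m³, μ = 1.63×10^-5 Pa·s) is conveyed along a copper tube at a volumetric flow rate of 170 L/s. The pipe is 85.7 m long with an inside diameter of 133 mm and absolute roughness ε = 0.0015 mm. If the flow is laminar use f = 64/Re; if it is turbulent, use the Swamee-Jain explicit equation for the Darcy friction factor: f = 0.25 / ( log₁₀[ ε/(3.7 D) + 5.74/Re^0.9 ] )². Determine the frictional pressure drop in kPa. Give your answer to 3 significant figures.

ΔP ≈ 1.07 kPa

Q = 170 L/s = 170/1000 = 0.17 m³/s.
Cross-sectional area A = πD²/4 = π(0.133)²/4 = 0.01389 m²; mean velocity V = Q/A = 0.17/0.01389 = 12.24 m/s.
Reynolds number Re = ρVD/μ = 1.31 · 12.24 · 0.133 / 1.63e-05 = 1.308e+05.
Re > 4000 → turbulent. Relative roughness ε/D = 1.5e-06/0.133 = 1.13e-05. Swamee-Jain: f = 0.25/(log₁₀[1.13e-05/3.7 + 5.74/1.308e+05^0.9])² = 0.25/(log₁₀[3.05e-06 + 0.000143])² = 0.25/(-3.837)² = 0.01698.
Darcy-Weisbach: ΔP = f(L/D)(ρV²/2) = 0.01698·(85.7/0.133)·(1.31·12.24²/2) = 0.01698·644.4·98.07 = 1073 Pa.
ΔP = 1073 Pa = 1.07 kPa.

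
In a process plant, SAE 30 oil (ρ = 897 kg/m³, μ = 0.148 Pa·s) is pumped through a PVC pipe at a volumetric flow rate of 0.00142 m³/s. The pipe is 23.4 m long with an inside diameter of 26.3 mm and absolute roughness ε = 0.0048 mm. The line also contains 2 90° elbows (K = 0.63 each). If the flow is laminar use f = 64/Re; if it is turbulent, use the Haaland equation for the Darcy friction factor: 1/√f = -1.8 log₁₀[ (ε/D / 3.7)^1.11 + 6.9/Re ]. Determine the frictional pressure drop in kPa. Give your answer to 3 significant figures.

Cross-sectional area A = πD²/4 = π(0.0263)²/4 = 0.0005433 m²; mean velocity V = Q/A = 0.00142/0.0005433 = 2.614 m/s.
Reynolds number Re = ρVD/μ = 897 · 2.614 · 0.0263 / 0.148 = 416.7.
Re < 2300 → laminar flow, so f = 64/Re = 64/416.7 = 0.1536 (the turbulent correlation is not needed).
Total minor-loss coefficient ΣK = 2·0.63 = 1.26.
ΔP = [f·L/D + ΣK]·(ρV²/2) = [0.1536·23.4/0.0263 + 1.26]·(897·2.614²/2) = [136.7 + 1.26]·3064 = 4.227e+05 Pa.
ΔP = 4.227e+05 Pa = 423 kPa.

ΔP ≈ 423 kPa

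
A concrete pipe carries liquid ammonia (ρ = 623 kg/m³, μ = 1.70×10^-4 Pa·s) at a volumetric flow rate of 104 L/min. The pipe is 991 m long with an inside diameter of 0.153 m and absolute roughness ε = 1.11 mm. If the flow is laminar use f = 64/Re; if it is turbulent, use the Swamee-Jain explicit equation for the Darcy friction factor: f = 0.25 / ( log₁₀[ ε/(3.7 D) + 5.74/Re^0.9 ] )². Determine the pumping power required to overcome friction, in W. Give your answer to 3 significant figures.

Q = 104 L/min = 104/60000 = 0.001733 m³/s.
Cross-sectional area A = πD²/4 = π(0.153)²/4 = 0.01839 m²; mean velocity V = Q/A = 0.001733/0.01839 = 0.09428 m/s.
Reynolds number Re = ρVD/μ = 623 · 0.09428 · 0.153 / 0.00017 = 5.286e+04.
Re > 4000 → turbulent. Relative roughness ε/D = 0.00111/0.153 = 0.00725. Swamee-Jain: f = 0.25/(log₁₀[0.00725/3.7 + 5.74/5.286e+04^0.9])² = 0.25/(log₁₀[0.00196 + 0.000322])² = 0.25/(-2.642)² = 0.03583.
Darcy-Weisbach: ΔP = f(L/D)(ρV²/2) = 0.03583·(991/0.153)·(623·0.09428²/2) = 0.03583·6477·2.769 = 642.5 Pa.
Pumping power P = QΔP = 0.001733·642.5 = 1.114 W = 1.11 W.

P ≈ 1.11 W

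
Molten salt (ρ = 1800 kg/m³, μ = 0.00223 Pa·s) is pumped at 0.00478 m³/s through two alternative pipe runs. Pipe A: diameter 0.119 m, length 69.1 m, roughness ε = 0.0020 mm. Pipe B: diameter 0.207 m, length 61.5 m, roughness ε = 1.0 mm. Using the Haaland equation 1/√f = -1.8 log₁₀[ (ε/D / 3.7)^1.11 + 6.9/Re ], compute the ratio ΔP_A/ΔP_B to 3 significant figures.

ΔP_A/ΔP_B ≈ 11.6

Pipe A: V = Q/A = 0.00478/0.01112 = 0.4298 m/s; Re = 4.128e+04; ε/D = 1.68e-05; Haaland → f = 0.02167; ΔP_A = f(L/D)(ρV²/2) = 2092 Pa.
Pipe B: V = Q/A = 0.00478/0.03365 = 0.142 m/s; Re = 2.373e+04; ε/D = 0.00483; Haaland → f = 0.03348; ΔP_B = f(L/D)(ρV²/2) = 180.6 Pa.
ΔP_A/ΔP_B = 2092/180.6 = 11.6.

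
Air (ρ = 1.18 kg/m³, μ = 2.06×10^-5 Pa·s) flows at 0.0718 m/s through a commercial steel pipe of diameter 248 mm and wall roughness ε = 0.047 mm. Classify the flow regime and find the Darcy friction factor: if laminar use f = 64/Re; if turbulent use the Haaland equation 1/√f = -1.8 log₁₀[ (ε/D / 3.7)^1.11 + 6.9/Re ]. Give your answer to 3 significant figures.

Re = ρVD/μ = 1.18·0.0718·0.248/2.06e-05 = 1020.
Re < 2300 → laminar, so f = 64/Re = 0.06275 (roughness is irrelevant in laminar flow).

f ≈ 0.0627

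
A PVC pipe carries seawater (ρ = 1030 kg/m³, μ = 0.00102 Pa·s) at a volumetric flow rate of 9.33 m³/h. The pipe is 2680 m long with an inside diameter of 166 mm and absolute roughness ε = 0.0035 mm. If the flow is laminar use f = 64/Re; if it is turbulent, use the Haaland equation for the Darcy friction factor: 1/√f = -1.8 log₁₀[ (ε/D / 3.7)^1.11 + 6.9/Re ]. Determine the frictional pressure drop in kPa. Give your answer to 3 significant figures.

Q = 9.33 m³/h = 9.33/3600 = 0.002592 m³/s.
Cross-sectional area A = πD²/4 = π(0.166)²/4 = 0.02164 m²; mean velocity V = Q/A = 0.002592/0.02164 = 0.1197 m/s.
Reynolds number Re = ρVD/μ = 1030 · 0.1197 · 0.166 / 0.00102 = 2.007e+04.
Re > 4000 → turbulent. Relative roughness ε/D = 3.5e-06/0.166 = 2.11e-05. Haaland: 1/√f = -1.8 log₁₀[(2.11e-05/3.7)^1.11 + 6.9/2.007e+04] = -1.8 log₁₀[1.51e-06 + 0.000344] = 6.231, so f = 0.02575.
Darcy-Weisbach: ΔP = f(L/D)(ρV²/2) = 0.02575·(2680/0.166)·(1030·0.1197²/2) = 0.02575·1.614e+04·7.385 = 3071 Pa.
ΔP = 3071 Pa = 3.07 kPa.

ΔP ≈ 3.07 kPa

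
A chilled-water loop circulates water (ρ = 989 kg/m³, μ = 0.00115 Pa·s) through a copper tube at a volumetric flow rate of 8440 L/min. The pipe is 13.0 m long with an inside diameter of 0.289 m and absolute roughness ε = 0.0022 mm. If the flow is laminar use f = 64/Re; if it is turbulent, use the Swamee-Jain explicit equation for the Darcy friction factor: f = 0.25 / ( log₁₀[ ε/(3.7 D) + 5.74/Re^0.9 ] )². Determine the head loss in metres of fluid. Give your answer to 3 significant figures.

h_f ≈ 0.138 m

Q = 8440 L/min = 8440/60000 = 0.1407 m³/s.
Cross-sectional area A = πD²/4 = π(0.289)²/4 = 0.0656 m²; mean velocity V = Q/A = 0.1407/0.0656 = 2.144 m/s.
Reynolds number Re = ρVD/μ = 989 · 2.144 · 0.289 / 0.00115 = 5.33e+05.
Re > 4000 → turbulent. Relative roughness ε/D = 2.2e-06/0.289 = 7.61e-06. Swamee-Jain: f = 0.25/(log₁₀[7.61e-06/3.7 + 5.74/5.33e+05^0.9])² = 0.25/(log₁₀[2.06e-06 + 4.03e-05])² = 0.25/(-4.373)² = 0.01307.
Darcy-Weisbach: ΔP = f(L/D)(ρV²/2) = 0.01307·(13/0.289)·(989·2.144²/2) = 0.01307·44.98·2274 = 1337 Pa.
Head loss h_f = ΔP/(ρg) = 1337/(989·9.81) = 0.138 m.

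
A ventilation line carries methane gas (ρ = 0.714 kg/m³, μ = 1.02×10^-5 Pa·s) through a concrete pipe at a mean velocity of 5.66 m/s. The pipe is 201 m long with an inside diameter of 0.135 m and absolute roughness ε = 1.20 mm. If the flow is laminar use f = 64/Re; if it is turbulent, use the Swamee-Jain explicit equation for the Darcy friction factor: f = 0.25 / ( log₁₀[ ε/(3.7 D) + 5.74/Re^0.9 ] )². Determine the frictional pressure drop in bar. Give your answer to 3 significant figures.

ΔP ≈ 0.00647 bar

Reynolds number Re = ρVD/μ = 0.714 · 5.66 · 0.135 / 1.02e-05 = 5.349e+04.
Re > 4000 → turbulent. Relative roughness ε/D = 0.0012/0.135 = 0.00889. Swamee-Jain: f = 0.25/(log₁₀[0.00889/3.7 + 5.74/5.349e+04^0.9])² = 0.25/(log₁₀[0.0024 + 0.000319])² = 0.25/(-2.565)² = 0.03799.
Darcy-Weisbach: ΔP = f(L/D)(ρV²/2) = 0.03799·(201/0.135)·(0.714·5.66²/2) = 0.03799·1489·11.44 = 646.9 Pa.
ΔP = 646.9 Pa = 0.00647 bar.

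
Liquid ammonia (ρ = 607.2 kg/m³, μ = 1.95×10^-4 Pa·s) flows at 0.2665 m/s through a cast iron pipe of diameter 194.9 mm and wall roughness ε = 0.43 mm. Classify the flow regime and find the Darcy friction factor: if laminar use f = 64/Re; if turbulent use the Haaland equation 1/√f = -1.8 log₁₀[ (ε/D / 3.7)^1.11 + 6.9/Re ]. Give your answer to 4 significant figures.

Re = ρVD/μ = 607.2·0.2665·0.1949/0.000195 = 1.617e+05.
Re > 4000 → turbulent. ε/D = 0.00043/0.1949 = 0.00221; Haaland: 1/√f = -1.8 log₁₀[0.000263 + 4.27e-05] = 6.325, so f = 0.02499.

f ≈ 0.02499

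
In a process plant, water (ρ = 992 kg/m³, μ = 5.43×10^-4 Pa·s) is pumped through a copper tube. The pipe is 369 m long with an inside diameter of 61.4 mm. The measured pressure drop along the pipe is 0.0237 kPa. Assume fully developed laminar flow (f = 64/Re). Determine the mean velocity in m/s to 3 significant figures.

V ≈ 0.0139 m/s

For laminar flow, f = 64/Re with Re = ρVD/μ, so Darcy-Weisbach reduces to ΔP = 32μLV/D². Solving for V: V = ΔP·D²/(32μL) = 23.7·(0.0614)²/(32·0.000543·369) = 0.01394 m/s.
Check: Re = ρVD/μ = 992·0.01394·0.0614/0.000543 = 1563 < 2300, so the laminar assumption holds.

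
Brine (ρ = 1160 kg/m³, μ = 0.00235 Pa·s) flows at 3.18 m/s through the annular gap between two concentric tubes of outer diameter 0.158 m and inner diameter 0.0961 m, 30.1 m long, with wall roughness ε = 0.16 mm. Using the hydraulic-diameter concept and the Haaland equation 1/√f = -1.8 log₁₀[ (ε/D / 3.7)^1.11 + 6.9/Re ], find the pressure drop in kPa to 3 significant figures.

ΔP ≈ 75.5 kPa

Hydraulic diameter D_h = 4A/P = D_o - D_i = 0.158 - 0.0961 = 0.0619 m.
Re = ρVD_h/μ = 1160·3.18·0.0619/0.00235 = 9.716e+04.
ε/D_h = 0.00016/0.0619 = 0.00258; Haaland gives 1/√f = -1.8 log₁₀[0.000314+7.1e-05] = 6.146, so f = 0.02647.
ΔP = f(L/D_h)(ρV²/2) = 0.02647·30.1/0.0619·5865 = 7.551e+04 Pa.
ΔP = 75.5 kPa.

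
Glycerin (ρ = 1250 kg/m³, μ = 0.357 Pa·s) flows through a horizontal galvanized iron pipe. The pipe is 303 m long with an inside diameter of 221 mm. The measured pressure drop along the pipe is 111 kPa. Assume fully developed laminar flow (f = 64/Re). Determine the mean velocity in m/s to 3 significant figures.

For laminar flow, f = 64/Re with Re = ρVD/μ, so Darcy-Weisbach reduces to ΔP = 32μLV/D². Solving for V: V = ΔP·D²/(32μL) = 1.11e+05·(0.221)²/(32·0.357·303) = 1.566 m/s.
Check: Re = ρVD/μ = 1250·1.566·0.221/0.357 = 1212 < 2300, so the laminar assumption holds.

V ≈ 1.57 m/s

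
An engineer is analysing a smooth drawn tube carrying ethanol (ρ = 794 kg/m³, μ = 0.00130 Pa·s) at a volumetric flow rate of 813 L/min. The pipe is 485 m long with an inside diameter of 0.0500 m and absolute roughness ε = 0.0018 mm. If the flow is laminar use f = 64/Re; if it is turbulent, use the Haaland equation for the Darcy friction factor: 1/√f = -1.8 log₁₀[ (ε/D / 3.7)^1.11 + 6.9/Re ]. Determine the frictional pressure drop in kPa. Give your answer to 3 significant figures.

ΔP ≈ 2860 kPa

Q = 813 L/min = 813/60000 = 0.01355 m³/s.
Cross-sectional area A = πD²/4 = π(0.05)²/4 = 0.001963 m²; mean velocity V = Q/A = 0.01355/0.001963 = 6.901 m/s.
Reynolds number Re = ρVD/μ = 794 · 6.901 · 0.05 / 0.0013 = 2.107e+05.
Re > 4000 → turbulent. Relative roughness ε/D = 1.8e-06/0.05 = 3.6e-05. Haaland: 1/√f = -1.8 log₁₀[(3.6e-05/3.7)^1.11 + 6.9/2.107e+05] = -1.8 log₁₀[2.73e-06 + 3.27e-05] = 8.01, so f = 0.01559.
Darcy-Weisbach: ΔP = f(L/D)(ρV²/2) = 0.01559·(485/0.05)·(794·6.901²/2) = 0.01559·9700·1.891e+04 = 2.858e+06 Pa.
ΔP = 2.858e+06 Pa = 2860 kPa.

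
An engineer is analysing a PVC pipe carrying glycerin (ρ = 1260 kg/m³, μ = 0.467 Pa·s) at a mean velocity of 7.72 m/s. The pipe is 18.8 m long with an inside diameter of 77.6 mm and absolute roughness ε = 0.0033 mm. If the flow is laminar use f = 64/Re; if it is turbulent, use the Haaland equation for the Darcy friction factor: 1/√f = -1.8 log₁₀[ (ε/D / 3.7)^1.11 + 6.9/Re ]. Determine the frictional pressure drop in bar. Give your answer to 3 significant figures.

ΔP ≈ 3.60 bar

Reynolds number Re = ρVD/μ = 1260 · 7.72 · 0.0776 / 0.467 = 1616.
Re < 2300 → laminar flow, so f = 64/Re = 64/1616 = 0.0396 (the turbulent correlation is not needed).
Darcy-Weisbach: ΔP = f(L/D)(ρV²/2) = 0.0396·(18.8/0.0776)·(1260·7.72²/2) = 0.0396·242.3·3.755e+04 = 3.602e+05 Pa.
ΔP = 3.602e+05 Pa = 3.60 bar.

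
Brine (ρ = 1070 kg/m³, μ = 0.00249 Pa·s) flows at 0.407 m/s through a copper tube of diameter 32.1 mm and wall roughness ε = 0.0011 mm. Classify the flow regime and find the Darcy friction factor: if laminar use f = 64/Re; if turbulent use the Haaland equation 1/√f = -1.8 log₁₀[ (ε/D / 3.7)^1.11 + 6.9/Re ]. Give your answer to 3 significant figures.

Re = ρVD/μ = 1070·0.407·0.0321/0.00249 = 5614.
Re > 4000 → turbulent. ε/D = 1.1e-06/0.0321 = 3.43e-05; Haaland: 1/√f = -1.8 log₁₀[2.59e-06 + 0.00123] = 5.237, so f = 0.03646.

f ≈ 0.0365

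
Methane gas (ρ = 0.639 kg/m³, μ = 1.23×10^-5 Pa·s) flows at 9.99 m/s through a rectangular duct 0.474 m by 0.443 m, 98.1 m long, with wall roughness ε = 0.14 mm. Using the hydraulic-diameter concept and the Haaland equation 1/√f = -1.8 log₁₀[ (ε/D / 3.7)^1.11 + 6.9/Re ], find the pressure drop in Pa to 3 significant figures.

ΔP ≈ 118 Pa

Hydraulic diameter D_h = 4A/P = 4·(0.474·0.443)/(2·(0.474+0.443)) = 0.8399/1.834 = 0.458 m.
Re = ρVD_h/μ = 0.639·9.99·0.458/1.23e-05 = 2.377e+05.
ε/D_h = 0.00014/0.458 = 0.000306; Haaland gives 1/√f = -1.8 log₁₀[2.94e-05+2.9e-05] = 7.62, so f = 0.01722.
ΔP = f(L/D_h)(ρV²/2) = 0.01722·98.1/0.458·31.89 = 117.6 Pa.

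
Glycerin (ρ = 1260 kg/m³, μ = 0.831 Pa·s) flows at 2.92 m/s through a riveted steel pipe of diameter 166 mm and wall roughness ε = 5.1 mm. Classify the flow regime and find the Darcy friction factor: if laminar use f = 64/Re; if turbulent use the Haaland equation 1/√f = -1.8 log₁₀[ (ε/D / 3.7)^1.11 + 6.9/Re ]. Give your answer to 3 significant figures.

f ≈ 0.0871

Re = ρVD/μ = 1260·2.92·0.166/0.831 = 735.
Re < 2300 → laminar, so f = 64/Re = 0.08708 (roughness is irrelevant in laminar flow).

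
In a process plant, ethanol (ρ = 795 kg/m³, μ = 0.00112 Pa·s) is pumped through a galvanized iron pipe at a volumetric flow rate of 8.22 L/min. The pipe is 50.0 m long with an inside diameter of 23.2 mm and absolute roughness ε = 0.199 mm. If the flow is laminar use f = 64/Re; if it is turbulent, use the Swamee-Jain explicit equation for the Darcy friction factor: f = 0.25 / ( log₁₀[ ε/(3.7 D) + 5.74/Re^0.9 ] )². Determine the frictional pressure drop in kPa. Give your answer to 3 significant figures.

ΔP ≈ 4.20 kPa

Q = 8.22 L/min = 8.22/60000 = 0.000137 m³/s.
Cross-sectional area A = πD²/4 = π(0.0232)²/4 = 0.0004227 m²; mean velocity V = Q/A = 0.000137/0.0004227 = 0.3241 m/s.
Reynolds number Re = ρVD/μ = 795 · 0.3241 · 0.0232 / 0.00112 = 5337.
Re > 4000 → turbulent. Relative roughness ε/D = 0.000199/0.0232 = 0.00858. Swamee-Jain: f = 0.25/(log₁₀[0.00858/3.7 + 5.74/5337^0.9])² = 0.25/(log₁₀[0.00232 + 0.00254])² = 0.25/(-2.314)² = 0.0467.
Darcy-Weisbach: ΔP = f(L/D)(ρV²/2) = 0.0467·(50/0.0232)·(795·0.3241²/2) = 0.0467·2155·41.75 = 4202 Pa.
ΔP = 4202 Pa = 4.20 kPa.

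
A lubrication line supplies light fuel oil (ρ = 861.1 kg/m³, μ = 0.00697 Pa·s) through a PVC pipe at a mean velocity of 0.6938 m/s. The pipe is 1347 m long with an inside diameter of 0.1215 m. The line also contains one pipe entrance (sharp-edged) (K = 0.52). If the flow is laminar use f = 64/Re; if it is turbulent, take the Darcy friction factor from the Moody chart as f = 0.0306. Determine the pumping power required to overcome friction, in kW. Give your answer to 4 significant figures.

P ≈ 0.5664 kW

Reynolds number Re = ρVD/μ = 861.1 · 0.6938 · 0.1215 / 0.00697 = 1.041e+04.
Re > 4000 → turbulent; use the Moody-chart value f = 0.0306.
Total minor-loss coefficient ΣK = 1·0.52 = 0.52.
ΔP = [f·L/D + ΣK]·(ρV²/2) = [0.0306·1347/0.1215 + 0.52]·(861.1·0.6938²/2) = [339.2 + 0.52]·207.2 = 7.042e+04 Pa.
Q = V·A = 0.6938·0.01159 = 0.008044 m³/s.
Pumping power P = QΔP = 0.008044·7.042e+04 = 566.43 W = 0.5664 kW.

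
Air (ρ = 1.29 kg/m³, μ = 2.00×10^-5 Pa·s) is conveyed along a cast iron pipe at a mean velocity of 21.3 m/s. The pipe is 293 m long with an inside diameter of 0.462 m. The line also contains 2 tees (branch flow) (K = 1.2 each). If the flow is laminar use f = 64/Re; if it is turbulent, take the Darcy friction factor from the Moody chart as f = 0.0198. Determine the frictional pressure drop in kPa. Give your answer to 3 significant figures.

Reynolds number Re = ρVD/μ = 1.29 · 21.3 · 0.462 / 2e-05 = 6.347e+05.
Re > 4000 → turbulent; use the Moody-chart value f = 0.0198.
Total minor-loss coefficient ΣK = 2·1.2 = 2.4.
ΔP = [f·L/D + ΣK]·(ρV²/2) = [0.0198·293/0.462 + 2.4]·(1.29·21.3²/2) = [12.56 + 2.4]·292.6 = 4377 Pa.
ΔP = 4377 Pa = 4.38 kPa.

ΔP ≈ 4.38 kPa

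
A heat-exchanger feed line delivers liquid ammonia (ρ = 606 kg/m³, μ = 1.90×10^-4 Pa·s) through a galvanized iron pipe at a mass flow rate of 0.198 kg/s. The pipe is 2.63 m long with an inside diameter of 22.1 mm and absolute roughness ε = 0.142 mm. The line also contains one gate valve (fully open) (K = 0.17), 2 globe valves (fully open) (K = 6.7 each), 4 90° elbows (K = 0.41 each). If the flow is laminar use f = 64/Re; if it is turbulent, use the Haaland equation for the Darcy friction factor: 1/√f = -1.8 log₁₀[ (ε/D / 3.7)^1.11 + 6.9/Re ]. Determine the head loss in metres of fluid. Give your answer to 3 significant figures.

A = πD²/4 = π(0.0221)²/4 = 0.0003836 m²; mean velocity V = ṁ/(ρA) = 0.198/(606 · 0.0003836) = 0.8518 m/s.
Reynolds number Re = ρVD/μ = 606 · 0.8518 · 0.0221 / 0.00019 = 6.004e+04.
Re > 4000 → turbulent. Relative roughness ε/D = 0.000142/0.0221 = 0.00643. Haaland: 1/√f = -1.8 log₁₀[(0.00643/3.7)^1.11 + 6.9/6.004e+04] = -1.8 log₁₀[0.000863 + 0.000115] = 5.417, so f = 0.03407.
Total minor-loss coefficient ΣK = 1·0.17 + 2·6.7 + 4·0.41 = 15.2.
ΔP = [f·L/D + ΣK]·(ρV²/2) = [0.03407·2.63/0.0221 + 15.2]·(606·0.8518²/2) = [4.055 + 15.2]·219.8 = 4235 Pa.
Head loss h_f = ΔP/(ρg) = 4235/(606·9.81) = 0.712 m.

h_f ≈ 0.712 m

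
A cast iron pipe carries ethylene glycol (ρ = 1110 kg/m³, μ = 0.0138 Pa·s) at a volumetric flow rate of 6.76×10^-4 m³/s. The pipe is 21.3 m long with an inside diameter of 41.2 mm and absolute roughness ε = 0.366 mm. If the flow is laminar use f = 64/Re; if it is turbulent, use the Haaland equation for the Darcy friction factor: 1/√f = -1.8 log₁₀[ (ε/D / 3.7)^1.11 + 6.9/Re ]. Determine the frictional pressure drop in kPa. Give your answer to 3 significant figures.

Cross-sectional area A = πD²/4 = π(0.0412)²/4 = 0.001333 m²; mean velocity V = Q/A = 0.000676/0.001333 = 0.5071 m/s.
Reynolds number Re = ρVD/μ = 1110 · 0.5071 · 0.0412 / 0.0138 = 1680.
Re < 2300 → laminar flow, so f = 64/Re = 64/1680 = 0.03809 (the turbulent correlation is not needed).
Darcy-Weisbach: ΔP = f(L/D)(ρV²/2) = 0.03809·(21.3/0.0412)·(1110·0.5071²/2) = 0.03809·517·142.7 = 2810 Pa.
ΔP = 2810 Pa = 2.81 kPa.

ΔP ≈ 2.81 kPa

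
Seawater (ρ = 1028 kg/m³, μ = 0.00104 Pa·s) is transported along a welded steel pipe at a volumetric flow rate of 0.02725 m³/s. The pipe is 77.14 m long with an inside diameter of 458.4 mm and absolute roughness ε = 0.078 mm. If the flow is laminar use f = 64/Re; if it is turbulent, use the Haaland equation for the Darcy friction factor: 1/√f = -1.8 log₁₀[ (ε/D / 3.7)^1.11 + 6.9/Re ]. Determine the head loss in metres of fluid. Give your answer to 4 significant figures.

Cross-sectional area A = πD²/4 = π(0.4584)²/4 = 0.165 m²; mean velocity V = Q/A = 0.02725/0.165 = 0.1651 m/s.
Reynolds number Re = ρVD/μ = 1028 · 0.1651 · 0.4584 / 0.00104 = 7.482e+04.
Re > 4000 → turbulent. Relative roughness ε/D = 7.8e-05/0.4584 = 0.00017. Haaland: 1/√f = -1.8 log₁₀[(0.00017/3.7)^1.11 + 6.9/7.482e+04] = -1.8 log₁₀[1.53e-05 + 9.22e-05] = 7.143, so f = 0.0196.
Darcy-Weisbach: ΔP = f(L/D)(ρV²/2) = 0.0196·(77.14/0.4584)·(1028·0.1651²/2) = 0.0196·168.3·14.01 = 46.22 Pa.
Head loss h_f = ΔP/(ρg) = 46.22/(1028·9.81) = 0.004583 m.

h_f ≈ 0.004583 m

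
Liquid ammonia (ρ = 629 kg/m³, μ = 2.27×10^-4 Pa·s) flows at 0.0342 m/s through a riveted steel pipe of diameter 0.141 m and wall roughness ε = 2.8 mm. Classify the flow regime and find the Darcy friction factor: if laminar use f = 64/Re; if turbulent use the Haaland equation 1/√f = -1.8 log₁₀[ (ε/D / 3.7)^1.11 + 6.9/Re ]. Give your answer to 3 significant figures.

Re = ρVD/μ = 629·0.0342·0.141/0.000227 = 1.336e+04.
Re > 4000 → turbulent. ε/D = 0.0028/0.141 = 0.0199; Haaland: 1/√f = -1.8 log₁₀[0.00302 + 0.000516] = 4.413, so f = 0.05136.

f ≈ 0.0514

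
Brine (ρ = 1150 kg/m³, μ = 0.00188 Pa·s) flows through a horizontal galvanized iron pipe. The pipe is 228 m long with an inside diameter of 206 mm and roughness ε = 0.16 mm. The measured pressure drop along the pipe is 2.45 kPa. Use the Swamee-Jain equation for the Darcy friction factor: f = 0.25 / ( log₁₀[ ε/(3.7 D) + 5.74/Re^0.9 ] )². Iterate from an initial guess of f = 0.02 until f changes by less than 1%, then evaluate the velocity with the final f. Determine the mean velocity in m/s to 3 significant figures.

V ≈ 0.405 m/s

Rearranging Darcy-Weisbach: V = √(2·ΔP·D/(f·L·ρ)). With ε/D = 0.00016/0.206 = 0.000777, iterate starting from f = 0.02:
  f = 0.02 → V = √(2·2450·0.206/(0.02·228·1150)) = 0.4387 m/s; Re = ρVD/μ = 5.529e+04; f → 0.02317
  f = 0.02317 → V = 0.4076 m/s; Re = 5.136e+04; f → 0.02342
  f = 0.02342 → V = 0.4054 m/s; Re = 5.109e+04; f → 0.02344
Converged (Δf/f < 1%). With the final f = 0.02344: V = √(2·2450·0.206/(0.02344·228·1150)) = 0.4053 m/s.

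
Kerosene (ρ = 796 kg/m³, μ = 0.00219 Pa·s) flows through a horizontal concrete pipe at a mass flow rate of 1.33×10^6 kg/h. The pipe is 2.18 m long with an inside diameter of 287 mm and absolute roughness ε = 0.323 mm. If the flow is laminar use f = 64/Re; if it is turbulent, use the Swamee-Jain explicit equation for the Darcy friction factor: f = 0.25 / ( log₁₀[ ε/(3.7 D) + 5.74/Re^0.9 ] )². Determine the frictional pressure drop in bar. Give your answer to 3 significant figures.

ṁ = 1.33×10^6 kg/h = 1.33×10^6/3600 = 369.4 kg/s.
A = πD²/4 = π(0.287)²/4 = 0.06469 m²; mean velocity V = ṁ/(ρA) = 369.4/(796 · 0.06469) = 7.174 m/s.
Reynolds number Re = ρVD/μ = 796 · 7.174 · 0.287 / 0.00219 = 7.484e+05.
Re > 4000 → turbulent. Relative roughness ε/D = 0.000323/0.287 = 0.00113. Swamee-Jain: f = 0.25/(log₁₀[0.00113/3.7 + 5.74/7.484e+05^0.9])² = 0.25/(log₁₀[0.000304 + 2.97e-05])² = 0.25/(-3.476)² = 0.02069.
Darcy-Weisbach: ΔP = f(L/D)(ρV²/2) = 0.02069·(2.18/0.287)·(796·7.174²/2) = 0.02069·7.596·2.049e+04 = 3219 Pa.
ΔP = 3219 Pa = 0.0322 bar.

ΔP ≈ 0.0322 bar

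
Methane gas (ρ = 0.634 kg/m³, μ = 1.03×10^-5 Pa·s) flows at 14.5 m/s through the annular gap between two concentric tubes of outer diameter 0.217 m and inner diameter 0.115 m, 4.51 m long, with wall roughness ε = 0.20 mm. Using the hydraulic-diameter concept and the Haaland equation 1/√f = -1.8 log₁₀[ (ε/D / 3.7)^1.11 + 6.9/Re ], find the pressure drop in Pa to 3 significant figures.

ΔP ≈ 73.7 Pa

Hydraulic diameter D_h = 4A/P = D_o - D_i = 0.217 - 0.115 = 0.102 m.
Re = ρVD_h/μ = 0.634·14.5·0.102/1.03e-05 = 9.104e+04.
ε/D_h = 0.0002/0.102 = 0.00196; Haaland gives 1/√f = -1.8 log₁₀[0.000231+7.58e-05] = 6.323, so f = 0.02501.
ΔP = f(L/D_h)(ρV²/2) = 0.02501·4.51/0.102·66.65 = 73.7 Pa.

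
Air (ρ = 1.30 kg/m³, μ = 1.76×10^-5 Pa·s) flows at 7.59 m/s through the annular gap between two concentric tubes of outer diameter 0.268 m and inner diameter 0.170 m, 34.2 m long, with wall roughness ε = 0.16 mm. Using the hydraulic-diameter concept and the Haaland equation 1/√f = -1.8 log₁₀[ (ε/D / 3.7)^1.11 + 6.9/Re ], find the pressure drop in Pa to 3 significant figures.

Hydraulic diameter D_h = 4A/P = D_o - D_i = 0.268 - 0.17 = 0.098 m.
Re = ρVD_h/μ = 1.3·7.59·0.098/1.76e-05 = 5.494e+04.
ε/D_h = 0.00016/0.098 = 0.00163; Haaland gives 1/√f = -1.8 log₁₀[0.000189+0.000126] = 6.305, so f = 0.02516.
ΔP = f(L/D_h)(ρV²/2) = 0.02516·34.2/0.098·37.45 = 328.7 Pa.

ΔP ≈ 329 Pa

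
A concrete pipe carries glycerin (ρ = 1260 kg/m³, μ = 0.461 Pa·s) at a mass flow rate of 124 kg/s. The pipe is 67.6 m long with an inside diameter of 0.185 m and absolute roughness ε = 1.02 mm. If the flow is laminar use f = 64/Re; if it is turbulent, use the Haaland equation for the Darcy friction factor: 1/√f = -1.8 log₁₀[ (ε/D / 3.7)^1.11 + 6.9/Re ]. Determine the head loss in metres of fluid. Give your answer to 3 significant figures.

A = πD²/4 = π(0.185)²/4 = 0.02688 m²; mean velocity V = ṁ/(ρA) = 124/(1260 · 0.02688) = 3.661 m/s.
Reynolds number Re = ρVD/μ = 1260 · 3.661 · 0.185 / 0.461 = 1851.
Re < 2300 → laminar flow, so f = 64/Re = 64/1851 = 0.03457 (the turbulent correlation is not needed).
Darcy-Weisbach: ΔP = f(L/D)(ρV²/2) = 0.03457·(67.6/0.185)·(1260·3.661²/2) = 0.03457·365.4·8445 = 1.067e+05 Pa.
Head loss h_f = ΔP/(ρg) = 1.067e+05/(1260·9.81) = 8.63 m.

h_f ≈ 8.63 m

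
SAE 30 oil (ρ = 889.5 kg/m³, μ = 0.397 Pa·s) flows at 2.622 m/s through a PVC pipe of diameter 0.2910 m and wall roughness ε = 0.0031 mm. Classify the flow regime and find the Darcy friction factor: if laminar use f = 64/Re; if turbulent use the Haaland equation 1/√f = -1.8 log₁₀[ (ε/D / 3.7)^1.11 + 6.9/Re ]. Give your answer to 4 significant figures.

Re = ρVD/μ = 889.5·2.622·0.291/0.397 = 1710.
Re < 2300 → laminar, so f = 64/Re = 0.03744 (roughness is irrelevant in laminar flow).

f ≈ 0.03744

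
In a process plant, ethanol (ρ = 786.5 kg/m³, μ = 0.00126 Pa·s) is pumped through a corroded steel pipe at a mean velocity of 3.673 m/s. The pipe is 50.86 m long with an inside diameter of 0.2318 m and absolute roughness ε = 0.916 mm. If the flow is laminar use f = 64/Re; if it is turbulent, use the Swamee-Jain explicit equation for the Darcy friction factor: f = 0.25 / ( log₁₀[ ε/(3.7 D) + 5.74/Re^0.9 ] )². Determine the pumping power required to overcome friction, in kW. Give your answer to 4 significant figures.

P ≈ 5.165 kW

Reynolds number Re = ρVD/μ = 786.5 · 3.673 · 0.2318 / 0.00126 = 5.315e+05.
Re > 4000 → turbulent. Relative roughness ε/D = 0.000916/0.2318 = 0.00395. Swamee-Jain: f = 0.25/(log₁₀[0.00395/3.7 + 5.74/5.315e+05^0.9])² = 0.25/(log₁₀[0.00107 + 4.04e-05])² = 0.25/(-2.955)² = 0.02862.
Darcy-Weisbach: ΔP = f(L/D)(ρV²/2) = 0.02862·(50.86/0.2318)·(786.5·3.673²/2) = 0.02862·219.4·5305 = 3.332e+04 Pa.
Q = V·A = 3.673·0.0422 = 0.155 m³/s.
Pumping power P = QΔP = 0.155·3.332e+04 = 5164.7 W = 5.165 kW.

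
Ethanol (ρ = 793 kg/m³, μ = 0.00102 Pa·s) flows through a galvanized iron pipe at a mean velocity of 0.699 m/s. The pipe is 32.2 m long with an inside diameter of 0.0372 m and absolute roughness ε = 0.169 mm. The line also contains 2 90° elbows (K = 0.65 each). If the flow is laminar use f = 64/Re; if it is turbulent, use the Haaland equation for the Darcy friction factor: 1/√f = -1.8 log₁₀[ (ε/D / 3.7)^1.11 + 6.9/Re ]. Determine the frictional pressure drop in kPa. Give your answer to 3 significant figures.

Reynolds number Re = ρVD/μ = 793 · 0.699 · 0.0372 / 0.00102 = 2.022e+04.
Re > 4000 → turbulent. Relative roughness ε/D = 0.000169/0.0372 = 0.00454. Haaland: 1/√f = -1.8 log₁₀[(0.00454/3.7)^1.11 + 6.9/2.022e+04] = -1.8 log₁₀[0.000587 + 0.000341] = 5.458, so f = 0.03357.
Total minor-loss coefficient ΣK = 2·0.65 = 1.3.
ΔP = [f·L/D + ΣK]·(ρV²/2) = [0.03357·32.2/0.0372 + 1.3]·(793·0.699²/2) = [29.06 + 1.3]·193.7 = 5881 Pa.
ΔP = 5881 Pa = 5.88 kPa.

ΔP ≈ 5.88 kPa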